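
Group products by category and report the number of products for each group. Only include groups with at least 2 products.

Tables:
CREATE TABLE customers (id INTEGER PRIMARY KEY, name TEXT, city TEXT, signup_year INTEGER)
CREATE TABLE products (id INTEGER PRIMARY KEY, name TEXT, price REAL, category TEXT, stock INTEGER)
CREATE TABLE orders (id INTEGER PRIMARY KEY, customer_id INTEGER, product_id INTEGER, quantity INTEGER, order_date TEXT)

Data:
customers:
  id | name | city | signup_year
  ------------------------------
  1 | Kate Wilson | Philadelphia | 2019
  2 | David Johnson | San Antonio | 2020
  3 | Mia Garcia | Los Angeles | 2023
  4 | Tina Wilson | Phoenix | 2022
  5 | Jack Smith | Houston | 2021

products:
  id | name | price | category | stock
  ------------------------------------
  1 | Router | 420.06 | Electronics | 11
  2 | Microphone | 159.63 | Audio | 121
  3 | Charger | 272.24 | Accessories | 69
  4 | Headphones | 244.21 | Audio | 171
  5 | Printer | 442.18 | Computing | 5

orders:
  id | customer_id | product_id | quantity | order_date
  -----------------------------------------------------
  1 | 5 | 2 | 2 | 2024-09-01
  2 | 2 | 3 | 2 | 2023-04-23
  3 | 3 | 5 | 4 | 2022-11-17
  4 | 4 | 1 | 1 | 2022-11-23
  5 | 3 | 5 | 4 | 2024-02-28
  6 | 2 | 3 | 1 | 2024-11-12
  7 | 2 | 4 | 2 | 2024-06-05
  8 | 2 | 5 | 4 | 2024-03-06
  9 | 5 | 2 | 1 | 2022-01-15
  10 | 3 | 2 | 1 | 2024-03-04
SELECT category, COUNT(*) AS n FROM products GROUP BY category HAVING COUNT(*) >= 2

Execution result:
category | n
Audio | 2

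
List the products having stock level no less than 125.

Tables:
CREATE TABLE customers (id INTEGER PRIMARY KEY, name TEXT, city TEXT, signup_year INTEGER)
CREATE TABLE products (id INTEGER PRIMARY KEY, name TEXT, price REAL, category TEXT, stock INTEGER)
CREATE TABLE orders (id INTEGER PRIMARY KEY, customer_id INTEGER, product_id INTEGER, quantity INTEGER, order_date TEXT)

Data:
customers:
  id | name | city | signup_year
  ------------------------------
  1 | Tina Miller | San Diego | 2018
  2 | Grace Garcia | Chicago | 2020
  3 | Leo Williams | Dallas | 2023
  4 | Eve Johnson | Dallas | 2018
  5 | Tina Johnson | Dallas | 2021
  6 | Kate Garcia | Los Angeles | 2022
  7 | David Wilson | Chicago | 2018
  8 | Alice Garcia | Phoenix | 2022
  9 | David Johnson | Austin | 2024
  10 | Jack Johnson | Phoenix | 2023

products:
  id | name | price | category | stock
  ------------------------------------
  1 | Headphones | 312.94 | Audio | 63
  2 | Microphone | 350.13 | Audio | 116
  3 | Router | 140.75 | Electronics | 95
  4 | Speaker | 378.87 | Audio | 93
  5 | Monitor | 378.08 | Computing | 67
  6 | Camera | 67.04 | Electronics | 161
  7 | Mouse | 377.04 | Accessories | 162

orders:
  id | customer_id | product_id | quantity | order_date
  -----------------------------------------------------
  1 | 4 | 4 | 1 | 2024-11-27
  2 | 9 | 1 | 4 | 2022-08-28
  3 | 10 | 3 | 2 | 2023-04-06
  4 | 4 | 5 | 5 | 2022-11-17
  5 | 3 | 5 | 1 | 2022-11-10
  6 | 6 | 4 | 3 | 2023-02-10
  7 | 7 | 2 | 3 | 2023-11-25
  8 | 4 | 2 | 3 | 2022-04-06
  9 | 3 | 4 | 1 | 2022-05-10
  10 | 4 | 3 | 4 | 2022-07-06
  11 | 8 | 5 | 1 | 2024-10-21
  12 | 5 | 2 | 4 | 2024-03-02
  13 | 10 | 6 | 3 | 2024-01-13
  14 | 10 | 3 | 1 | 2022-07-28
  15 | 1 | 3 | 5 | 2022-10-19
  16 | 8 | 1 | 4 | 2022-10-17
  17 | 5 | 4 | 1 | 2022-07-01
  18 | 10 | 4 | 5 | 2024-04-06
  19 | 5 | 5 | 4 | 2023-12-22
SELECT name, stock FROM products WHERE stock >= 125

Execution result:
name | stock
Camera | 161
Mouse | 162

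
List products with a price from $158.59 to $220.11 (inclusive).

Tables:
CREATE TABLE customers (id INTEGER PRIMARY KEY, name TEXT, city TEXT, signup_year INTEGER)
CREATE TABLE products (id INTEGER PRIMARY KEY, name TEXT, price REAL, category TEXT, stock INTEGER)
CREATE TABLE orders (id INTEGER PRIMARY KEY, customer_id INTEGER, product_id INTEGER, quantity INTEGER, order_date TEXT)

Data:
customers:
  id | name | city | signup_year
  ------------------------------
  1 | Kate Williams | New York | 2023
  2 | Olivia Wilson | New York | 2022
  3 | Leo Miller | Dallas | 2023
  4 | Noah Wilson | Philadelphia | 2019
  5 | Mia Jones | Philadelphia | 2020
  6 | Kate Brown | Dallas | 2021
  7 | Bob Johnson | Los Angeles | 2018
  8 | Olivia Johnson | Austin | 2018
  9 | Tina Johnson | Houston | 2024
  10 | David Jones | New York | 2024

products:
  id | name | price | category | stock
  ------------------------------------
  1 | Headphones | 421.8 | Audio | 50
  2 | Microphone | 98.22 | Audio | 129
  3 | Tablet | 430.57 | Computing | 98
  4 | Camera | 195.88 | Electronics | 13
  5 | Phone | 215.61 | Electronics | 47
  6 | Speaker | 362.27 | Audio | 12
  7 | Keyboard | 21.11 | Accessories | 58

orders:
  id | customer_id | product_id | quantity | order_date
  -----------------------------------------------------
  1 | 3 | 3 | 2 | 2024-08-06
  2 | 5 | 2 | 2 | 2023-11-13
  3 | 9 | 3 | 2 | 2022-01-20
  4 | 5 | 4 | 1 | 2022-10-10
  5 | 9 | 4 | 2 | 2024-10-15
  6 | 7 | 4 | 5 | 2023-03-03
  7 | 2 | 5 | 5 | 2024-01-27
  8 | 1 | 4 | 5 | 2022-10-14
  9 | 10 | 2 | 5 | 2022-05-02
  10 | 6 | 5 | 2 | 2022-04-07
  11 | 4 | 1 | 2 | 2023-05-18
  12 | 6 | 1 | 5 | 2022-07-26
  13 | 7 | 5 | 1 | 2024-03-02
SELECT name, price FROM products WHERE price BETWEEN 158.59 AND 220.11

Execution result:
name | price
Camera | 195.88
Phone | 215.61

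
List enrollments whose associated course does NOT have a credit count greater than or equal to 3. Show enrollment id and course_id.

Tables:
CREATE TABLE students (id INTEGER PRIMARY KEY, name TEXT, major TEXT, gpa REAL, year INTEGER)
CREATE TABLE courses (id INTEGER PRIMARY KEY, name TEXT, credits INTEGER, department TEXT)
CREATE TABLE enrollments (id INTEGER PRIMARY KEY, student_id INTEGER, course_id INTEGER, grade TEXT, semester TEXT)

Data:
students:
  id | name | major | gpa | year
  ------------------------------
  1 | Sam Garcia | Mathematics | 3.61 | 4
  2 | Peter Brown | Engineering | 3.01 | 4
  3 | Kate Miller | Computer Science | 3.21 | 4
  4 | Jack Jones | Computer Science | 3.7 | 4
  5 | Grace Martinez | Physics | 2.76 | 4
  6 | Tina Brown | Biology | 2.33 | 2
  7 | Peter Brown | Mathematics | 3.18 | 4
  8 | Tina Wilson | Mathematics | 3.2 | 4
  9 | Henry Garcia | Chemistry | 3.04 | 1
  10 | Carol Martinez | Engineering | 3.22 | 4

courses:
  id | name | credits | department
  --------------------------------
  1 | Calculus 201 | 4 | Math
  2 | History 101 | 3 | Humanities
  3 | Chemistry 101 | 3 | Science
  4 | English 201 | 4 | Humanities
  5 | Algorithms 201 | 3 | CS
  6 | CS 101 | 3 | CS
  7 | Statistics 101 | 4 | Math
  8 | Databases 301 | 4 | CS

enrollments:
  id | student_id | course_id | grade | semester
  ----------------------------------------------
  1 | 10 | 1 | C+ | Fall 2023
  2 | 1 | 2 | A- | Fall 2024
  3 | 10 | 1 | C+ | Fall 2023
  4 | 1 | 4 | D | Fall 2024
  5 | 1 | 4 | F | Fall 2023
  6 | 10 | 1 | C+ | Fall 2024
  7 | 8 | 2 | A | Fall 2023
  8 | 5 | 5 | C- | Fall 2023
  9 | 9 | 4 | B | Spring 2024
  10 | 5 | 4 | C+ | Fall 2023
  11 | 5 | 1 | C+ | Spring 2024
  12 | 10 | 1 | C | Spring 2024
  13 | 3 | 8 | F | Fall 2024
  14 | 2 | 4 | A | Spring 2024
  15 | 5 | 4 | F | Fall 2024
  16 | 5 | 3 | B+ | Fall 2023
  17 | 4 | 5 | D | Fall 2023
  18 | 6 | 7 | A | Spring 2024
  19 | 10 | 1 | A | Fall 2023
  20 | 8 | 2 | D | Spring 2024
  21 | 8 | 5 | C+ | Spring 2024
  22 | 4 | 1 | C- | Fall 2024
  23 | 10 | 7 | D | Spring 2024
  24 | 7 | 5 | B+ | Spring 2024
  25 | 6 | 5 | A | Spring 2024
SELECT id, course_id FROM enrollments WHERE course_id NOT IN (SELECT id FROM courses WHERE credits >= 3)

Execution result:
(no rows)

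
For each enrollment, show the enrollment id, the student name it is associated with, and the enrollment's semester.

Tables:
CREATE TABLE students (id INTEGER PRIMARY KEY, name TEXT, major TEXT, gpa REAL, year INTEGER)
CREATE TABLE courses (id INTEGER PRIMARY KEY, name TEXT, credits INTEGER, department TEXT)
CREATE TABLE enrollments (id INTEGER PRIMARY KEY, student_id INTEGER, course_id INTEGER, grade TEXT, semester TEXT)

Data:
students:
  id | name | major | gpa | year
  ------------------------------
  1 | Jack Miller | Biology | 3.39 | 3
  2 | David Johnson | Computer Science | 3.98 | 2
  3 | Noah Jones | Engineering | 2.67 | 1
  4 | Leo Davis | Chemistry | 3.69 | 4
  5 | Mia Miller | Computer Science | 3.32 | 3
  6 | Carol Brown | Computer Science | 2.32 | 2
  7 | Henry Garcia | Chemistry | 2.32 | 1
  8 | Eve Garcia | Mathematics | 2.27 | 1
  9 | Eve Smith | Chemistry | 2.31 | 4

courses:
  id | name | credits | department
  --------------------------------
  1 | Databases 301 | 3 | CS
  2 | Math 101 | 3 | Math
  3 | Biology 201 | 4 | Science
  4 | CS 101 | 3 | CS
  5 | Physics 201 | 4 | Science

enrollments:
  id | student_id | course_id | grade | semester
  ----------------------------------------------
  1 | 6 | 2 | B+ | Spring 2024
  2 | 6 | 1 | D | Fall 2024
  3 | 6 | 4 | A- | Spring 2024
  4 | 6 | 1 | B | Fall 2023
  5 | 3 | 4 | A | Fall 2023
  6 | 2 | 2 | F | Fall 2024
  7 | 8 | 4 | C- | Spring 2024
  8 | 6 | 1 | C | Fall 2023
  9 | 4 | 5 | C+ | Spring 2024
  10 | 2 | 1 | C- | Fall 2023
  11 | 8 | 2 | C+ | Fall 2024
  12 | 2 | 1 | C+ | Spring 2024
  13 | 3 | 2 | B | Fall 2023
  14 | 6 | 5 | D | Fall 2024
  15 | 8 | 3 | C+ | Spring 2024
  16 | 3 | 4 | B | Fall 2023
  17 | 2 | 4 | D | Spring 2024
SELECT c.id, p.name AS student, c.semester FROM enrollments c JOIN students p ON c.student_id = p.id

Execution result:
id | student | semester
1 | Carol Brown | Spring 2024
2 | Carol Brown | Fall 2024
3 | Carol Brown | Spring 2024
4 | Carol Brown | Fall 2023
5 | Noah Jones | Fall 2023
6 | David Johnson | Fall 2024
7 | Eve Garcia | Spring 2024
8 | Carol Brown | Fall 2023
9 | Leo Davis | Spring 2024
10 | David Johnson | Fall 2023
11 | Eve Garcia | Fall 2024
12 | David Johnson | Spring 2024
13 | Noah Jones | Fall 2023
14 | Carol Brown | Fall 2024
15 | Eve Garcia | Spring 2024
16 | Noah Jones | Fall 2023
17 | David Johnson | Spring 2024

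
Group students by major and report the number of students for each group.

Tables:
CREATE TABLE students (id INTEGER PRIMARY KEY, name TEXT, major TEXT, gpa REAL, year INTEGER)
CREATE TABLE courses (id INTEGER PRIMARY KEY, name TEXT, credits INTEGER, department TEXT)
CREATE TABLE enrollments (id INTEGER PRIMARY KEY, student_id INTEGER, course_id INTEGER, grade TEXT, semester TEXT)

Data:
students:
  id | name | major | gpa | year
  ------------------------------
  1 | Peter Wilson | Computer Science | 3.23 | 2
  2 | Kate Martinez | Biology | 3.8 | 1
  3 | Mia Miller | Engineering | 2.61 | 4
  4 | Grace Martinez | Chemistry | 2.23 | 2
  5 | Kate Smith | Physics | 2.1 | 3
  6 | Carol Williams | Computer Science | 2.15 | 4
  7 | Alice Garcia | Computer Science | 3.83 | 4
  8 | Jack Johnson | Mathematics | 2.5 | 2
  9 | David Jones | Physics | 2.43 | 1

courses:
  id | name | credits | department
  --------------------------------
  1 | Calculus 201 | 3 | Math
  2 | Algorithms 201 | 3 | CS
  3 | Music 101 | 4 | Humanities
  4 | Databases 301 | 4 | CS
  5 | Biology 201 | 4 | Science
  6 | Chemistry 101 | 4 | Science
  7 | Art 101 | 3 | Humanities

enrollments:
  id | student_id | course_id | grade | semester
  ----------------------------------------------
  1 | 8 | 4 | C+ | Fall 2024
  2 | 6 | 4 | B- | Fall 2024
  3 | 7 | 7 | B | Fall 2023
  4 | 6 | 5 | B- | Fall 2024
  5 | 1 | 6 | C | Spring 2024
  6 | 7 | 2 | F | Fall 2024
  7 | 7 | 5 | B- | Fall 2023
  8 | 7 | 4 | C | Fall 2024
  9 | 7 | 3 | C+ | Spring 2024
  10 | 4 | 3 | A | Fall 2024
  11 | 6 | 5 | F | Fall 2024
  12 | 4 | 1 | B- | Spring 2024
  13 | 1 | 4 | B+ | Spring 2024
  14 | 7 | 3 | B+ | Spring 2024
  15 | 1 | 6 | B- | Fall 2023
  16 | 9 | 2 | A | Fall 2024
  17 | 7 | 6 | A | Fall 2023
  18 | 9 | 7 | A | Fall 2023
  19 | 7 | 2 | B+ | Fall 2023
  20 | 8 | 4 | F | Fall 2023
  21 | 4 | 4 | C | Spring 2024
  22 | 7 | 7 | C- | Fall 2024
SELECT major, COUNT(*) AS n FROM students GROUP BY major

Execution result:
major | n
Biology | 1
Chemistry | 1
Computer Science | 3
Engineering | 1
Mathematics | 1
Physics | 2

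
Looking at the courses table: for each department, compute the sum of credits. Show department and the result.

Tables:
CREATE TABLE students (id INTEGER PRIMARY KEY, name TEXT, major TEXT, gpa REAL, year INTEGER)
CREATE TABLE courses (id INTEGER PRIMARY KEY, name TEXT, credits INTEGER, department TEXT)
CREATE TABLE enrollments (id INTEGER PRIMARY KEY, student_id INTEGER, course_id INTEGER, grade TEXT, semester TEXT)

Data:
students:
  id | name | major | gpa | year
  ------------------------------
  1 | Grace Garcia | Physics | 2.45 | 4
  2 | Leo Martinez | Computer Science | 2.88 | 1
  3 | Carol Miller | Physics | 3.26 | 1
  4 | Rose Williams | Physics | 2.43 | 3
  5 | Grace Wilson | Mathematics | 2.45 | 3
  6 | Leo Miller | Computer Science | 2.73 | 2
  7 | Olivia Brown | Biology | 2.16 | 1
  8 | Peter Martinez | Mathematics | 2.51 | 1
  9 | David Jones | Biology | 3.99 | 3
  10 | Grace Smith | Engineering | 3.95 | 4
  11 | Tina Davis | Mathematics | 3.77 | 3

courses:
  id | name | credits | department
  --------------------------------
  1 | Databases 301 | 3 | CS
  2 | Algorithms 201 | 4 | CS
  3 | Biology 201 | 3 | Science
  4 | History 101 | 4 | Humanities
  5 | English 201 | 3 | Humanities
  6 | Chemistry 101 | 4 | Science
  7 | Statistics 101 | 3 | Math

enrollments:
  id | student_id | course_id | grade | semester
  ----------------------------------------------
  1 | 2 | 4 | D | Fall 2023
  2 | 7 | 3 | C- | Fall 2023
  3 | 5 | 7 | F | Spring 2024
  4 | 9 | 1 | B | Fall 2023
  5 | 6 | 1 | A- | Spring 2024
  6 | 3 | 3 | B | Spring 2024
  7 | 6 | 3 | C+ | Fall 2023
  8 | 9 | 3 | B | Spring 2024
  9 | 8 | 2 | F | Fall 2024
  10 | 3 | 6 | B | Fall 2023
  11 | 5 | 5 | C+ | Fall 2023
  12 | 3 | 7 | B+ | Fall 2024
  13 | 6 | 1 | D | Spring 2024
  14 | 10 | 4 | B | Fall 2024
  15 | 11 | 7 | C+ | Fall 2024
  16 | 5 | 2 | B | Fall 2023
SELECT department, SUM(credits) AS sum_credits FROM courses GROUP BY department

Execution result:
department | sum_credits
CS | 7
Humanities | 7
Math | 3
Science | 7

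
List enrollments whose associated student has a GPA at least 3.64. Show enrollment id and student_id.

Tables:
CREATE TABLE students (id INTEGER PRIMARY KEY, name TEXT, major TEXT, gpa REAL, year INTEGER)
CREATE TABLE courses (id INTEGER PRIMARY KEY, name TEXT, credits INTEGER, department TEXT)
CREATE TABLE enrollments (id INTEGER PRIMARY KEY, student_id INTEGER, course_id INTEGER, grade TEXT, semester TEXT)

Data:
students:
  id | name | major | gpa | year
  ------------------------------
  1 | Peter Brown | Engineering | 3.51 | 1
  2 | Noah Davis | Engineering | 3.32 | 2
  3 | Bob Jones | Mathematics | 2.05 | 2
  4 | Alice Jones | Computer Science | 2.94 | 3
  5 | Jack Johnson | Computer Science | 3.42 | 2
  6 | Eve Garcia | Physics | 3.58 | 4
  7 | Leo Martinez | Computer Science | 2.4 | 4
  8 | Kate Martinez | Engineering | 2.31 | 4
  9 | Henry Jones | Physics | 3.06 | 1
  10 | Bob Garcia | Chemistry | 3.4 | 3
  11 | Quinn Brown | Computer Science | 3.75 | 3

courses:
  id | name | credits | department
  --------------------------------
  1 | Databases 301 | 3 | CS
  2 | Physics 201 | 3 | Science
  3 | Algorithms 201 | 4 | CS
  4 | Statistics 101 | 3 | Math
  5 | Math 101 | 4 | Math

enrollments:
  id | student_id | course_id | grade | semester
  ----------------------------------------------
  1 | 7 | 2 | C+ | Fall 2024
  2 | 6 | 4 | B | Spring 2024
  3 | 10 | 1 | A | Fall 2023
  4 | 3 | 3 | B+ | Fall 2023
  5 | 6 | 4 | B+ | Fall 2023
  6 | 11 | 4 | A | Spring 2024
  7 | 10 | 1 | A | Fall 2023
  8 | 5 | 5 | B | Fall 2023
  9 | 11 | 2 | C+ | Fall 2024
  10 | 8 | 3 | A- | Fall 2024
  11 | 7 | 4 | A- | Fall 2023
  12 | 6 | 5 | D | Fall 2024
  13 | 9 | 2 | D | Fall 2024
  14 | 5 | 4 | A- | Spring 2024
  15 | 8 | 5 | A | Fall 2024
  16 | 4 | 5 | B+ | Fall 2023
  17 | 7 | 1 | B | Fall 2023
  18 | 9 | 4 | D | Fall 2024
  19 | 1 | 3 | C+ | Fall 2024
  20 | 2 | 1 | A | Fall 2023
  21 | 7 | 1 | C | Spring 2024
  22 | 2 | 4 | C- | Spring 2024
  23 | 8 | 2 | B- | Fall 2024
SELECT id, student_id FROM enrollments WHERE student_id IN (SELECT id FROM students WHERE gpa >= 3.64)

Execution result:
id | student_id
6 | 11
9 | 11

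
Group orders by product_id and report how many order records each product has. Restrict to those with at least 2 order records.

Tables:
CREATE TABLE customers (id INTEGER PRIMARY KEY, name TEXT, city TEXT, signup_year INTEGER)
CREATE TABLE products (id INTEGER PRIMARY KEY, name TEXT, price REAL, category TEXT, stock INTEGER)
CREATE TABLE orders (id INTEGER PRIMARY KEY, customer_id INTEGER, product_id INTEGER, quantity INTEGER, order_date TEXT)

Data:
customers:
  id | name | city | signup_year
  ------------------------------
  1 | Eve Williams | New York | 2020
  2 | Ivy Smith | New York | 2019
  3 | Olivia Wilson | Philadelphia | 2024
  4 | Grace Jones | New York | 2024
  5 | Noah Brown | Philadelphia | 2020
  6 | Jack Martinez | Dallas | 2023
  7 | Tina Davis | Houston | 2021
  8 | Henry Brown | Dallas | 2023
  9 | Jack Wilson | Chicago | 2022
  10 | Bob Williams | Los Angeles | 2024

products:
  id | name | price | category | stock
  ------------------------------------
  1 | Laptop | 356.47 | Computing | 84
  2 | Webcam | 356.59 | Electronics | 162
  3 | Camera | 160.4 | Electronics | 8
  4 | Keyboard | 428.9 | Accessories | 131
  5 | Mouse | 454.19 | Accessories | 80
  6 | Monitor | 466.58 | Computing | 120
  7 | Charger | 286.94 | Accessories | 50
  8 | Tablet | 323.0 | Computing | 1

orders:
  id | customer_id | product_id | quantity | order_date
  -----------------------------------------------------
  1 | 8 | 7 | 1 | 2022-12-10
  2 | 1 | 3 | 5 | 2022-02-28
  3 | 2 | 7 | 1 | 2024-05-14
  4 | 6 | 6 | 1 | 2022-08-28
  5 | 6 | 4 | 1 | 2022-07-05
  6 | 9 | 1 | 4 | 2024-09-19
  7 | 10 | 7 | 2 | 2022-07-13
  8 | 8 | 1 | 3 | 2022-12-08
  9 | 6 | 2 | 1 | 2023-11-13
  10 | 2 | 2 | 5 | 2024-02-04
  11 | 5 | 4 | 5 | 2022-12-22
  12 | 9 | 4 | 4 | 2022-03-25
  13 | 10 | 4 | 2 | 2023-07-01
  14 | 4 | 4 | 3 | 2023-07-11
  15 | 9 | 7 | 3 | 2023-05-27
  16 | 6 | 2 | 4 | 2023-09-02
SELECT product_id, COUNT(*) AS order_count FROM orders GROUP BY product_id HAVING COUNT(*) >= 2

Execution result:
product_id | order_count
1 | 2
2 | 3
4 | 5
7 | 4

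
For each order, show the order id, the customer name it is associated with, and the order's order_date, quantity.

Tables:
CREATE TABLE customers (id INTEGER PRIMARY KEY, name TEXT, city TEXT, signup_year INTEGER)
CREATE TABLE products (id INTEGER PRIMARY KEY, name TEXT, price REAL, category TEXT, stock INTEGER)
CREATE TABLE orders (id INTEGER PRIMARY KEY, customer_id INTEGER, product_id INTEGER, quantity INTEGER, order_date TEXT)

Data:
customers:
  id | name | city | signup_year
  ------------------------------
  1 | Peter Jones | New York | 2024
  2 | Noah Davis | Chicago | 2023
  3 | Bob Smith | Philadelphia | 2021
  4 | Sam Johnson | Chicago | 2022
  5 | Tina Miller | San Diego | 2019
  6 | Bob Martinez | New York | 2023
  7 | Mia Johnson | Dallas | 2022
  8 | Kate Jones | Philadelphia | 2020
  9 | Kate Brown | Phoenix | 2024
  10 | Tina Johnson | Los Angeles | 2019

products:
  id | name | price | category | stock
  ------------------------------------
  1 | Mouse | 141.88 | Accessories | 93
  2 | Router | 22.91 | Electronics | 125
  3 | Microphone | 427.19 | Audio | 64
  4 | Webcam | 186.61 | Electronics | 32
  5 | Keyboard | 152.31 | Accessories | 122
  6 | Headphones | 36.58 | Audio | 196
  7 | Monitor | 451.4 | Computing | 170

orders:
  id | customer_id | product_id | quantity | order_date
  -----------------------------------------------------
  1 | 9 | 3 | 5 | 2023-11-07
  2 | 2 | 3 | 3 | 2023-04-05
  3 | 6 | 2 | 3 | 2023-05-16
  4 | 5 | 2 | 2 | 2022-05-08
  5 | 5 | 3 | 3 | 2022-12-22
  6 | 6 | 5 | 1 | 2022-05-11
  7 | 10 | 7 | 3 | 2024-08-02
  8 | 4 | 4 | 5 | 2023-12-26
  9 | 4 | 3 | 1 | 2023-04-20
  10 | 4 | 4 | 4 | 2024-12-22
SELECT c.id, p.name AS customer, c.order_date, c.quantity FROM orders c JOIN customers p ON c.customer_id = p.id

Execution result:
id | customer | order_date | quantity
1 | Kate Brown | 2023-11-07 | 5
2 | Noah Davis | 2023-04-05 | 3
3 | Bob Martinez | 2023-05-16 | 3
4 | Tina Miller | 2022-05-08 | 2
5 | Tina Miller | 2022-12-22 | 3
6 | Bob Martinez | 2022-05-11 | 1
7 | Tina Johnson | 2024-08-02 | 3
8 | Sam Johnson | 2023-12-26 | 5
9 | Sam Johnson | 2023-04-20 | 1
10 | Sam Johnson | 2024-12-22 | 4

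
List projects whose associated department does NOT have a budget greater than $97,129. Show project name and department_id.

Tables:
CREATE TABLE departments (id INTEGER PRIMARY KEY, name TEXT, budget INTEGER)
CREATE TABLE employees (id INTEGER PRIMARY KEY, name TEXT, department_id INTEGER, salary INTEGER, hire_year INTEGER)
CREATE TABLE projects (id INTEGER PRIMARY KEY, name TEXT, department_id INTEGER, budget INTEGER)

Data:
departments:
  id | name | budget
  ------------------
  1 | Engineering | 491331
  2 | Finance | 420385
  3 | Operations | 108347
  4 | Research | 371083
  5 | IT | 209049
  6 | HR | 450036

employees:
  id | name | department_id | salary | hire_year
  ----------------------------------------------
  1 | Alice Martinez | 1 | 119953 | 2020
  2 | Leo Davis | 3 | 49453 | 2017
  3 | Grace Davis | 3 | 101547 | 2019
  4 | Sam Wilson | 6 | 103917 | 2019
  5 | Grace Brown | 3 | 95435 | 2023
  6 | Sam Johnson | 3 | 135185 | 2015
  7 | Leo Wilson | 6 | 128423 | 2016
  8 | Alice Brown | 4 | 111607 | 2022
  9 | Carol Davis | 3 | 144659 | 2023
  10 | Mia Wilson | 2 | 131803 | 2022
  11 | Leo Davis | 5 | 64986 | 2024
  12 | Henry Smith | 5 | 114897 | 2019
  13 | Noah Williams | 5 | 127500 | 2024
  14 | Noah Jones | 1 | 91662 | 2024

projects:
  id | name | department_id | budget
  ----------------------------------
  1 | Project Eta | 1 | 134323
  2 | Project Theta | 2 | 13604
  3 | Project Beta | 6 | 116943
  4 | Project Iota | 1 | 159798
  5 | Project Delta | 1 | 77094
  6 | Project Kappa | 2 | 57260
SELECT name, department_id FROM projects WHERE department_id NOT IN (SELECT id FROM departments WHERE budget > 97129)

Execution result:
(no rows)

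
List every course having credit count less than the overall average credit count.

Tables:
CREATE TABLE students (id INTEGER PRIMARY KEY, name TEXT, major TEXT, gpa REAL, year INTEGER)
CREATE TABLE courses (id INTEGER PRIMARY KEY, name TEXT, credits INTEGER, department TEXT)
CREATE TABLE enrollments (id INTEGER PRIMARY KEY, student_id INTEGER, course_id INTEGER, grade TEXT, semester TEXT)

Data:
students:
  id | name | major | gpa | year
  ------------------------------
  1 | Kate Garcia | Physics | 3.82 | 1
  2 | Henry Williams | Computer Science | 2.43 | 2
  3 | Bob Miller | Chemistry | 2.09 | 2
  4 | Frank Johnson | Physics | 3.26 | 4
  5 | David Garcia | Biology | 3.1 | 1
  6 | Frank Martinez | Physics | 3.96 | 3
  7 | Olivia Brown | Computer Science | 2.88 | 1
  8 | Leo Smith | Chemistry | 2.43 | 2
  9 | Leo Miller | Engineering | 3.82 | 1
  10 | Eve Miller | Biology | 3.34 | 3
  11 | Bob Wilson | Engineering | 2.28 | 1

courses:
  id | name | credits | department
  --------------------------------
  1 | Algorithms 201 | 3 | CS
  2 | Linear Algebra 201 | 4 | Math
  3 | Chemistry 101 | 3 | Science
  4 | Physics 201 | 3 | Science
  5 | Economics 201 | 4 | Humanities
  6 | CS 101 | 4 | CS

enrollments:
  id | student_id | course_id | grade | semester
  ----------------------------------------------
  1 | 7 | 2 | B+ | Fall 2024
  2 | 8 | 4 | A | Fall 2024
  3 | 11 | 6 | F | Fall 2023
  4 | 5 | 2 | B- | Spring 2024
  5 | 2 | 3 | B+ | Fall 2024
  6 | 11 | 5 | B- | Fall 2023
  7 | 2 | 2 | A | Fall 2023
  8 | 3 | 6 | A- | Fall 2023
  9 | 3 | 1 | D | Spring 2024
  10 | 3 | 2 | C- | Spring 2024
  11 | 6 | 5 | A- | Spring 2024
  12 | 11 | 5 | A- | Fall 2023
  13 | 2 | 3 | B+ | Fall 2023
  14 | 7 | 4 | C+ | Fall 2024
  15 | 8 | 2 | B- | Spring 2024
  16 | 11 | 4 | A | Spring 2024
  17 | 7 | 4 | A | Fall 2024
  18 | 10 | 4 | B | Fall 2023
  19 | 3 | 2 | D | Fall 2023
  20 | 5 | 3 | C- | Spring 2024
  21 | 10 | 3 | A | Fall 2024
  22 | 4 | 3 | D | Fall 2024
SELECT name, credits FROM courses WHERE credits < (SELECT AVG(credits) FROM courses)

Execution result:
name | credits
Algorithms 201 | 3
Chemistry 101 | 3
Physics 201 | 3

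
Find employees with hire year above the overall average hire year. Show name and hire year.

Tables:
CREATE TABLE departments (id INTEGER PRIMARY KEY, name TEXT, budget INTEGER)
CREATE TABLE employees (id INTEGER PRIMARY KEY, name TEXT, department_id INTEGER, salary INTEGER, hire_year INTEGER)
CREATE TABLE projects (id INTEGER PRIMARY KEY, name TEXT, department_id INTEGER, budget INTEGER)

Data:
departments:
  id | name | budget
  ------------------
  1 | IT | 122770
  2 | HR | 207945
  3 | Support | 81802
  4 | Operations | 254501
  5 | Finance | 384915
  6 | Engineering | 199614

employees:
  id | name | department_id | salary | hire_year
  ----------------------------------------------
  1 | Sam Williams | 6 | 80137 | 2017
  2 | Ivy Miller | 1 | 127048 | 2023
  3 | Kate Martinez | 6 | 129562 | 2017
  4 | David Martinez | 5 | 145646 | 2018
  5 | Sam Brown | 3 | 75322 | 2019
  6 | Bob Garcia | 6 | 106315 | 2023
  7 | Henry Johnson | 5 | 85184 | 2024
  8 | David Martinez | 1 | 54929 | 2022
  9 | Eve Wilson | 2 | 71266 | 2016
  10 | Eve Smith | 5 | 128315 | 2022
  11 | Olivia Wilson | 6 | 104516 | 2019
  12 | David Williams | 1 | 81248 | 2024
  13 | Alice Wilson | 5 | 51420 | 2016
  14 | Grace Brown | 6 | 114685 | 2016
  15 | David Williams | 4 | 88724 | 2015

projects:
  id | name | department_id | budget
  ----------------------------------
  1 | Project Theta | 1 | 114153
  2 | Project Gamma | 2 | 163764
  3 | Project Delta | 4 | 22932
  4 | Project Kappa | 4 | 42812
SELECT name, hire_year FROM employees WHERE hire_year > (SELECT AVG(hire_year) FROM employees)

Execution result:
name | hire_year
Ivy Miller | 2023
Bob Garcia | 2023
Henry Johnson | 2024
David Martinez | 2022
Eve Smith | 2022
David Williams | 2024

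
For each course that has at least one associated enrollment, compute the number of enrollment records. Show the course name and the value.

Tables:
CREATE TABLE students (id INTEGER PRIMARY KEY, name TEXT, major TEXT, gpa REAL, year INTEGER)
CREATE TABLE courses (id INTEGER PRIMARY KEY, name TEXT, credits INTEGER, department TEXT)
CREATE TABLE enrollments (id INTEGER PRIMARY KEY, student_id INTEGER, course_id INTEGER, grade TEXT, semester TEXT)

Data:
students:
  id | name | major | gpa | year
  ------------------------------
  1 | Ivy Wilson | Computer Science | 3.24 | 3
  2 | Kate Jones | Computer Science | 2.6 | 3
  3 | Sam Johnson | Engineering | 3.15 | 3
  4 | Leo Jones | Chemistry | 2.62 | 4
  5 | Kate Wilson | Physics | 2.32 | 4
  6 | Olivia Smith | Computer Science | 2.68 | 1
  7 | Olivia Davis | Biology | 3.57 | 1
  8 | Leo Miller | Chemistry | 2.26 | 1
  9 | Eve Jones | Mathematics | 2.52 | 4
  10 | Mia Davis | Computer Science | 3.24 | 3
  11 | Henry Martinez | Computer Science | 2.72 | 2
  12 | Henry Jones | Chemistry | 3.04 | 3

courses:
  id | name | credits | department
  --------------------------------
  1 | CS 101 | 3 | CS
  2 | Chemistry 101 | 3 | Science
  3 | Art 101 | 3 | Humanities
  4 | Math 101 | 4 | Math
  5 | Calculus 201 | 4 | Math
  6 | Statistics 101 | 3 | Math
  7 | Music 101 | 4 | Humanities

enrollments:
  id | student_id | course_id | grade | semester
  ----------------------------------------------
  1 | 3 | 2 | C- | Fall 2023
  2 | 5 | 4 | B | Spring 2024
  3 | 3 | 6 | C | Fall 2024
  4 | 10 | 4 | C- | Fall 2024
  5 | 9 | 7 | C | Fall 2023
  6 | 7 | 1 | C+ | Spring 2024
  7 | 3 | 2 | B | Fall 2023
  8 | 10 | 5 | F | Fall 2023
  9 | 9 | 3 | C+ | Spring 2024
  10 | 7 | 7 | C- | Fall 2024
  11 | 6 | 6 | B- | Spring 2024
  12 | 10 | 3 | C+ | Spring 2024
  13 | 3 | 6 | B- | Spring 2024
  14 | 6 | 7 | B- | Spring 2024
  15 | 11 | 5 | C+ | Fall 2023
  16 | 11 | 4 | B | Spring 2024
SELECT p.name, COUNT(*) AS n FROM enrollments c JOIN courses p ON c.course_id = p.id GROUP BY p.id, p.name

Execution result:
name | n
CS 101 | 1
Chemistry 101 | 2
Art 101 | 2
Math 101 | 3
Calculus 201 | 2
Statistics 101 | 3
Music 101 | 3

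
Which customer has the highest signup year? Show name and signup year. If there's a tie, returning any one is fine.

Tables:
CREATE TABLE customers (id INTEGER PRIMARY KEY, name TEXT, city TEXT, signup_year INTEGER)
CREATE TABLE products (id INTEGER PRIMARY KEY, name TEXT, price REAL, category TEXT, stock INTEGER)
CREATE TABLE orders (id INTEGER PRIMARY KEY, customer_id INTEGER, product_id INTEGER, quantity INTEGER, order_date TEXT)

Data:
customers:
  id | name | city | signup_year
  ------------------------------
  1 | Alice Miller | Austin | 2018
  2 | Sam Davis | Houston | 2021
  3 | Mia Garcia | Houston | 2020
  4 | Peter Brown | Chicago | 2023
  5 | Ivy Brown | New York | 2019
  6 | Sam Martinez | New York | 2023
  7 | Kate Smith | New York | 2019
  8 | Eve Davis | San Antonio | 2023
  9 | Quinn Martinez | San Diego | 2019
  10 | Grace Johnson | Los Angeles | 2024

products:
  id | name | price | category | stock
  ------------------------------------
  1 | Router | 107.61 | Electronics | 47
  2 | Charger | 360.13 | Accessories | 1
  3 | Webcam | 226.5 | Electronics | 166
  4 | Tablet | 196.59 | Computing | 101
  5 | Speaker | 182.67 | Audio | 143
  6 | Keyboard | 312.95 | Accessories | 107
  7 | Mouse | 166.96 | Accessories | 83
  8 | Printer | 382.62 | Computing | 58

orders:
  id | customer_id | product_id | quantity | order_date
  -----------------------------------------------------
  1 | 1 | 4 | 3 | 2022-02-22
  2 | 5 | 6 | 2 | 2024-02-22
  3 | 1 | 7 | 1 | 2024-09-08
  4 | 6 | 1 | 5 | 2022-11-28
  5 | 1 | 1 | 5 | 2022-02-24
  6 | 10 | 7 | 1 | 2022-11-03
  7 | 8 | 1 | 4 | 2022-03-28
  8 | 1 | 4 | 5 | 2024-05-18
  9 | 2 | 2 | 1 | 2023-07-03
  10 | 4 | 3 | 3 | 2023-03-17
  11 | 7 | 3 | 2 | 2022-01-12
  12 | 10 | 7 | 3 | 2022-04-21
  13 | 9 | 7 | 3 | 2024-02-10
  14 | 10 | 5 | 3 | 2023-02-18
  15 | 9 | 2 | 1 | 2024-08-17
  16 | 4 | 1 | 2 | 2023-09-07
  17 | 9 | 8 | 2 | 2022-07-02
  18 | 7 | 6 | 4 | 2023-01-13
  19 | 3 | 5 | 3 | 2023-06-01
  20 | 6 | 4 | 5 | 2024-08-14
SELECT name, signup_year FROM customers ORDER BY signup_year DESC LIMIT 1

Execution result:
name | signup_year
Grace Johnson | 2024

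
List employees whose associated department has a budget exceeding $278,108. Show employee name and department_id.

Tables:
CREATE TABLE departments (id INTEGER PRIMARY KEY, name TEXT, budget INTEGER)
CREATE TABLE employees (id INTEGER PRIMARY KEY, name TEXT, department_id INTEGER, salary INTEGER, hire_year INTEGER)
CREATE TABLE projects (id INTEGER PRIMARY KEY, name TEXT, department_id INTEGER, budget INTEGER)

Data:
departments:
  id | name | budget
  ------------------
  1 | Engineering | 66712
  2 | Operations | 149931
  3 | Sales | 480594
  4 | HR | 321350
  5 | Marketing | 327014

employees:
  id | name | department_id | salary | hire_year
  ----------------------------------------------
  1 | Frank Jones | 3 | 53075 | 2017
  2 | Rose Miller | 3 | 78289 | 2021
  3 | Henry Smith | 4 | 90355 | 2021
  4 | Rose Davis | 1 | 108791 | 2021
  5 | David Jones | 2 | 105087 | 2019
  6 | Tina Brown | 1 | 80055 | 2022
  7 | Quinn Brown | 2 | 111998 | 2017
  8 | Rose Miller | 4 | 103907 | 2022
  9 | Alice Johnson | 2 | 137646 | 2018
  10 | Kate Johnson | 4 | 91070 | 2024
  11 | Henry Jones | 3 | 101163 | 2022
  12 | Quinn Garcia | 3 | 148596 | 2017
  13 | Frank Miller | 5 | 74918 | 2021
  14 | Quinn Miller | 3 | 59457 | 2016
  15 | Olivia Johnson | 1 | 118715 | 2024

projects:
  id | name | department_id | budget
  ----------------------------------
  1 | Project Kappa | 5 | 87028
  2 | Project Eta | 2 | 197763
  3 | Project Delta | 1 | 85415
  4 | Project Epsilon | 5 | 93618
SELECT name, department_id FROM employees WHERE department_id IN (SELECT id FROM departments WHERE budget > 278108)

Execution result:
name | department_id
Frank Jones | 3
Rose Miller | 3
Henry Smith | 4
Rose Miller | 4
Kate Johnson | 4
Henry Jones | 3
Quinn Garcia | 3
Frank Miller | 5
Quinn Miller | 3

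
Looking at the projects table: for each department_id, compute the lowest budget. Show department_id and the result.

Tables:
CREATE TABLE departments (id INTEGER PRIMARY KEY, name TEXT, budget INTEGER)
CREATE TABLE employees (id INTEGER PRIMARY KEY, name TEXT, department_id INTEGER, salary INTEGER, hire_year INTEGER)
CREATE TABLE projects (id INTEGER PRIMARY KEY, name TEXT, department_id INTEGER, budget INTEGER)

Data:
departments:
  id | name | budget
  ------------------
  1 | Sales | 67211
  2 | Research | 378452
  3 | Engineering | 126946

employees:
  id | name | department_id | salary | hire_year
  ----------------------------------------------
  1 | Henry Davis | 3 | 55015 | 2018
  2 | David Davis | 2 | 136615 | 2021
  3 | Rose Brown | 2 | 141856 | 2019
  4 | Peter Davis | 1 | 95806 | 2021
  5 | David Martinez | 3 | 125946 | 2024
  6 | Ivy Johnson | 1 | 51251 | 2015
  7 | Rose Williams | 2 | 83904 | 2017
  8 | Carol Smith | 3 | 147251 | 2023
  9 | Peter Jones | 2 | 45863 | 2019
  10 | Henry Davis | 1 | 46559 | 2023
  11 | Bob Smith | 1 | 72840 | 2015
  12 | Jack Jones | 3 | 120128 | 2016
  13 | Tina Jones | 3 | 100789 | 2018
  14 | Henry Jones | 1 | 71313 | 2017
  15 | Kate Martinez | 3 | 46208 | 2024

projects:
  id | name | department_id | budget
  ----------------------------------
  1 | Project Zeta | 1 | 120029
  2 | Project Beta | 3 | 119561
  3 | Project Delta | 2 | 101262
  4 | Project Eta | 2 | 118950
SELECT department_id, MIN(budget) AS min_budget FROM projects GROUP BY department_id

Execution result:
department_id | min_budget
1 | 120029
2 | 101262
3 | 119561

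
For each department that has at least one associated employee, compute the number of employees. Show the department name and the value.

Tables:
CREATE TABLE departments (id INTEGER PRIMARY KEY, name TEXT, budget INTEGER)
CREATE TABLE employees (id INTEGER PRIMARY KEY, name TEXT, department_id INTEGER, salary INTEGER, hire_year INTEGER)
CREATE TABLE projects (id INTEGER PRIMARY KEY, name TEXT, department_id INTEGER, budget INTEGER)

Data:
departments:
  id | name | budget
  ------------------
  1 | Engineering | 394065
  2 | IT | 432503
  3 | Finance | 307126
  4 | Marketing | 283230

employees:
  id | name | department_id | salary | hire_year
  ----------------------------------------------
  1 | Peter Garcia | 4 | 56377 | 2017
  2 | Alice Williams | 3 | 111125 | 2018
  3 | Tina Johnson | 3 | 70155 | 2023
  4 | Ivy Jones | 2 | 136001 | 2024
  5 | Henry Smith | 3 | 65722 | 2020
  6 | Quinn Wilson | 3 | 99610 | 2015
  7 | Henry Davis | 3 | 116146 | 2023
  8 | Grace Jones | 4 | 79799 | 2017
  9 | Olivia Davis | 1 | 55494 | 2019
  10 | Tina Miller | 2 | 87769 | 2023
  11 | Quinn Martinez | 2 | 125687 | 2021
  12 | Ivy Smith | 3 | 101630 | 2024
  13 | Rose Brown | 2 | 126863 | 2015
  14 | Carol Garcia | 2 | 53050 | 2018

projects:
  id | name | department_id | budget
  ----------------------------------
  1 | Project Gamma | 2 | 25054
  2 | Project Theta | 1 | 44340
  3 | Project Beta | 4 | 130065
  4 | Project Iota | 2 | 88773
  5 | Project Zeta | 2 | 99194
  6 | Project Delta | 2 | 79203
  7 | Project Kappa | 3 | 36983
SELECT p.name, COUNT(*) AS n FROM employees c JOIN departments p ON c.department_id = p.id GROUP BY p.id, p.name

Execution result:
name | n
Engineering | 1
IT | 5
Finance | 6
Marketing | 2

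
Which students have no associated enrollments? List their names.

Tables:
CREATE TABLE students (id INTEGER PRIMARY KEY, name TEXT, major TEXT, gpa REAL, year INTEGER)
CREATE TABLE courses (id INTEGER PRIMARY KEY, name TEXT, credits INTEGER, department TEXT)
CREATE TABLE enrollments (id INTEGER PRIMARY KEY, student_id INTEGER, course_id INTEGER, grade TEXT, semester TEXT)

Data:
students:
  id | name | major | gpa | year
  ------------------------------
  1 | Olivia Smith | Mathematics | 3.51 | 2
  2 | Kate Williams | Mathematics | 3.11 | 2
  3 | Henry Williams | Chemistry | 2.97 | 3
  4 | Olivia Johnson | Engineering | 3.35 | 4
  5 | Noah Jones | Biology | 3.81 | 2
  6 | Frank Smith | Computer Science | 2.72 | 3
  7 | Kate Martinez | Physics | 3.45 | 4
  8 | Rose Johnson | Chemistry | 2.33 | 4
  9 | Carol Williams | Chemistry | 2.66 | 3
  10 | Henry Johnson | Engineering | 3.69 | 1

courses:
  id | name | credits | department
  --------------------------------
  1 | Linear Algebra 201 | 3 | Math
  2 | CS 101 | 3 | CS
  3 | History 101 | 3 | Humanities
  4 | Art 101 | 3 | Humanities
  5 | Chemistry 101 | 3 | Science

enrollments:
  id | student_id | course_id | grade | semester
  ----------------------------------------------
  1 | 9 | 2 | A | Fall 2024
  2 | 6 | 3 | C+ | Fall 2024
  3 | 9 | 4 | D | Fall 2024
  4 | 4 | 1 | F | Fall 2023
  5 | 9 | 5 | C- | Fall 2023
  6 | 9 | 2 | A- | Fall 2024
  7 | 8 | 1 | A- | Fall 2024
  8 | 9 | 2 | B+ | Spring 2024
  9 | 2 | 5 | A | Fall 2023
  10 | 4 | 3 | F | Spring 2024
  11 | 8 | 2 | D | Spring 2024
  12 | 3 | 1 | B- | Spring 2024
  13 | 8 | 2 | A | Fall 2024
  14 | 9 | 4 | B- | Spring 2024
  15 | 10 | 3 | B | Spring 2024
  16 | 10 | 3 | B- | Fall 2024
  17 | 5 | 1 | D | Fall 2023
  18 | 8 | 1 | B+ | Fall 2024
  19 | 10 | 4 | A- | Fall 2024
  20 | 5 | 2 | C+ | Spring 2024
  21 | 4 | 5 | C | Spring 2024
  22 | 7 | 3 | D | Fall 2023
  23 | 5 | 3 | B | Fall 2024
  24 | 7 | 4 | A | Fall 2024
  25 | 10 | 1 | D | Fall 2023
SELECT p.name FROM students p LEFT JOIN enrollments c ON c.student_id = p.id WHERE c.id IS NULL

Execution result:
Olivia Smith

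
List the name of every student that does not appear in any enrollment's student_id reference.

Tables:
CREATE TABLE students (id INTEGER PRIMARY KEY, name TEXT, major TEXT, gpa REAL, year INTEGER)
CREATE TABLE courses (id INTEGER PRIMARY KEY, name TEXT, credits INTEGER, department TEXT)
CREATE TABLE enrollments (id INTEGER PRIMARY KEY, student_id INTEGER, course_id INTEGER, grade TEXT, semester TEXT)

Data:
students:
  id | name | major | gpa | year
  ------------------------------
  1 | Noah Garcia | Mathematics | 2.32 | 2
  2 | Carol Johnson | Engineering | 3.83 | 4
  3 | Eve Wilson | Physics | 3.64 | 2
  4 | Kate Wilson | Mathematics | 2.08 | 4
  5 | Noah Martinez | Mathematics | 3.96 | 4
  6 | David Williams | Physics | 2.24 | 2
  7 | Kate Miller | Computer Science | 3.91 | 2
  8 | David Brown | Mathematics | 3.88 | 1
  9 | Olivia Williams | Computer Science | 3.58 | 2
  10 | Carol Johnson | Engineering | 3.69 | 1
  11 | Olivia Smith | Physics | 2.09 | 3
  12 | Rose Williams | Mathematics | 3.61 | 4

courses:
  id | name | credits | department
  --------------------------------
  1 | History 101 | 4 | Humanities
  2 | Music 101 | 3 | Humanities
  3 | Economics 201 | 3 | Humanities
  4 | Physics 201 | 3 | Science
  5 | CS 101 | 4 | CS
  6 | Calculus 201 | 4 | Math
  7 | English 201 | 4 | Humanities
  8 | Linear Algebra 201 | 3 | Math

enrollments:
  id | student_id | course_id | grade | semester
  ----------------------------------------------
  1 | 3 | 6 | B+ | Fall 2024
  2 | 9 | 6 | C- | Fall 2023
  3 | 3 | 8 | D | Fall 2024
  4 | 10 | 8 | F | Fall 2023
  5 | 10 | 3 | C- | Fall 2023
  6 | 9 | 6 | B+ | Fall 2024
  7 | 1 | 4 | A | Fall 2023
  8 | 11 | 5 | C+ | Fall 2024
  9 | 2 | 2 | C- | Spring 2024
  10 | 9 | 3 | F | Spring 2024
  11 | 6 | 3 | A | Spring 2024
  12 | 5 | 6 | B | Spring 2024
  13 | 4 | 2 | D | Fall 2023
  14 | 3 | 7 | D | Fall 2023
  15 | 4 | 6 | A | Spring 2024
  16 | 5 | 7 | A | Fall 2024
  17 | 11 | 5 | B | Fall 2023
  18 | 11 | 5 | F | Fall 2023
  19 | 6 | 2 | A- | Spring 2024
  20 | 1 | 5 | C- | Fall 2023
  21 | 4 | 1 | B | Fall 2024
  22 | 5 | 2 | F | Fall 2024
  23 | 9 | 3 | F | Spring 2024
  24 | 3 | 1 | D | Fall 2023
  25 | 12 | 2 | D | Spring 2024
SELECT p.name FROM students p LEFT JOIN enrollments c ON c.student_id = p.id WHERE c.id IS NULL

Execution result:
name
Kate Miller
David Brown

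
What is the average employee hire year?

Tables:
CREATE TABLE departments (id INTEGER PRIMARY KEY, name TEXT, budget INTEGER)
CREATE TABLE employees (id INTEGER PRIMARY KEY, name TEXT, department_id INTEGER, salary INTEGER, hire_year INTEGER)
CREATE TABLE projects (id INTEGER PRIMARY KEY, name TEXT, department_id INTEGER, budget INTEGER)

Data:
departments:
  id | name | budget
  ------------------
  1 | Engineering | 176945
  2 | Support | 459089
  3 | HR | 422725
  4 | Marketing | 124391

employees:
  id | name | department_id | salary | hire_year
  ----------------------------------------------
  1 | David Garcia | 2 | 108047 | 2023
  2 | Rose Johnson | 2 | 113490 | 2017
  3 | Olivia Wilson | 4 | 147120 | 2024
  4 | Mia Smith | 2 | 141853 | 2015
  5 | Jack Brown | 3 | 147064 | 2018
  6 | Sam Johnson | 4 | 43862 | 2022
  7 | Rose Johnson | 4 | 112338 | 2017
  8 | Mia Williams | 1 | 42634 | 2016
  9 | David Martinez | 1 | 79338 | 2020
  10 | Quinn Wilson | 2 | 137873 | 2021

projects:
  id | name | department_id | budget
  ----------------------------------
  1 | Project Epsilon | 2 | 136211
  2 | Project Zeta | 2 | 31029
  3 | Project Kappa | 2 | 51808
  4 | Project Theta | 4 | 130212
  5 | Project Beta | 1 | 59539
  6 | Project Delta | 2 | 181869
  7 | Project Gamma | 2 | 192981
SELECT AVG(hire_year) FROM employees

Execution result:
2019.30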